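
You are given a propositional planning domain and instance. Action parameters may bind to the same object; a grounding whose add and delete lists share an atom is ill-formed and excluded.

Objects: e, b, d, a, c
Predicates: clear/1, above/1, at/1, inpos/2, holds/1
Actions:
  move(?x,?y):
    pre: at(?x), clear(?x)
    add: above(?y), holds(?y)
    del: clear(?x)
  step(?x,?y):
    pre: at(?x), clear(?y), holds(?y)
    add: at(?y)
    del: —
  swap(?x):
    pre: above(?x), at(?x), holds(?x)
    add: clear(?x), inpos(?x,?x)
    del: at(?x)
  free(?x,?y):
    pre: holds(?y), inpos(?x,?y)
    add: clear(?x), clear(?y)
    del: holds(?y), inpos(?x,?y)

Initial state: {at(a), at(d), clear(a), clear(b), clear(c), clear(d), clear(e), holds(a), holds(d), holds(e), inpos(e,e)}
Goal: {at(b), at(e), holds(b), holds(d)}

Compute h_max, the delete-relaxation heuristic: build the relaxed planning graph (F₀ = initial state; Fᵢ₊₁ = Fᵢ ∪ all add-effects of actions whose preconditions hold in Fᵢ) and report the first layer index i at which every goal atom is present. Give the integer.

F0 = init (11 atoms)
F1 = F0 ∪ {above(a), above(b), above(c), above(d), above(e), at(e), holds(b), holds(c)}  (19 atoms)
F2 = F1 ∪ {at(b), at(c), inpos(a,a), inpos(d,d)}  (23 atoms)
goal ⊆ F2  ⇒  h_max = 2

2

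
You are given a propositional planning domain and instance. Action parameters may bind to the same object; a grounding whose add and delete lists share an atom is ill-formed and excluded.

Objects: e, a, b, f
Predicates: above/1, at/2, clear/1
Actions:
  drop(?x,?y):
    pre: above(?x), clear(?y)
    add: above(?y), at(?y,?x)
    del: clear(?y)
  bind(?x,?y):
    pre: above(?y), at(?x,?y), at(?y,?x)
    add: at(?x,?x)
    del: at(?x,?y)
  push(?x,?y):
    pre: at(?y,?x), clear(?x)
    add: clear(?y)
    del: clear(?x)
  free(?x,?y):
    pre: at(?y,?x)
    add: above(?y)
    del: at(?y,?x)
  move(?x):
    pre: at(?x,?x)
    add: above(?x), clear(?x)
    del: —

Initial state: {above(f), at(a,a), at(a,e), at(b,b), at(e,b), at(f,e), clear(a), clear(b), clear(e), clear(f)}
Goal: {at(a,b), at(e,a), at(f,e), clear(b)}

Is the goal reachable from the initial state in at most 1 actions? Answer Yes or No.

No

1. free(b,b)  →  {above(b), above(f), at(a,a), at(a,e), at(e,b), at(f,e), clear(a), clear(b), clear(e), clear(f)}
2. drop(b,a)  →  {above(a), above(b), above(f), at(a,a), at(a,b), at(a,e), at(e,b), at(f,e), clear(b), clear(e), clear(f)}
3. drop(a,e)  →  {above(a), above(b), above(e), above(f), at(a,a), at(a,b), at(a,e), at(e,a), at(e,b), at(f,e), clear(b), clear(f)}
optimal plan length = 3; 3 > 1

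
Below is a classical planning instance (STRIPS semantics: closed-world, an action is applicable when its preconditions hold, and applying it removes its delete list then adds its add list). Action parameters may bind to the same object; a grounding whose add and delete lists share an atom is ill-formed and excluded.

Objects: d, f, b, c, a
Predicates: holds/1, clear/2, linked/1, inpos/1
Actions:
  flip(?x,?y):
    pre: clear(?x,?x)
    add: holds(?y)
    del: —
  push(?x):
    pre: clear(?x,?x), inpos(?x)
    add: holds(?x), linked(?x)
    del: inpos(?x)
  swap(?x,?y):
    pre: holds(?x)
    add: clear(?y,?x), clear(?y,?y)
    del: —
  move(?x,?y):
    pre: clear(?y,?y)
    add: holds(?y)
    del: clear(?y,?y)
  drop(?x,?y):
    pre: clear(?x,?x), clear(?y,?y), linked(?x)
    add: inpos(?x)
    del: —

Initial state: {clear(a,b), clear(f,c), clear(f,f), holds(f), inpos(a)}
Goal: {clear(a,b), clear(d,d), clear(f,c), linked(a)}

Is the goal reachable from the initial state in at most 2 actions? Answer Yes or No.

No

1. swap(f,d)  →  {clear(a,b), clear(d,d), clear(d,f), clear(f,c), clear(f,f), holds(f), inpos(a)}
2. swap(f,a)  →  {clear(a,a), clear(a,b), clear(a,f), clear(d,d), clear(d,f), clear(f,c), clear(f,f), holds(f), inpos(a)}
3. push(a)  →  {clear(a,a), clear(a,b), clear(a,f), clear(d,d), clear(d,f), clear(f,c), clear(f,f), holds(a), holds(f), linked(a)}
optimal plan length = 3; 3 > 2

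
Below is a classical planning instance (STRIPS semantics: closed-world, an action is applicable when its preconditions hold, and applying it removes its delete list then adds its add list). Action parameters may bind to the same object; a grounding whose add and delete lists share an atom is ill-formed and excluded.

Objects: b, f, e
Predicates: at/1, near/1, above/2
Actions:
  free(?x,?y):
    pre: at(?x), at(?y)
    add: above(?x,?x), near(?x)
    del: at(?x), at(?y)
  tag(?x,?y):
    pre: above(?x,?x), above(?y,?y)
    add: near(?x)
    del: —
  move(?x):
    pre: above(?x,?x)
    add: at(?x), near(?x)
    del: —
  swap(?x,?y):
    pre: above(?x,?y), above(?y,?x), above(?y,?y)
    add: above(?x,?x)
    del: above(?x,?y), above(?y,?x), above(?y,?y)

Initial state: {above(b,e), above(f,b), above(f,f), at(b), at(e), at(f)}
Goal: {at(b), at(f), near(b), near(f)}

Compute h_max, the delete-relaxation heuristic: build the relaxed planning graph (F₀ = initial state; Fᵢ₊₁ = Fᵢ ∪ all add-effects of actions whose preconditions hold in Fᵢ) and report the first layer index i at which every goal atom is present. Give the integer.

1

F0 = init (6 atoms)
F1 = F0 ∪ {above(b,b), above(e,e), near(b), near(e), near(f)}  (11 atoms)
goal ⊆ F1  ⇒  h_max = 1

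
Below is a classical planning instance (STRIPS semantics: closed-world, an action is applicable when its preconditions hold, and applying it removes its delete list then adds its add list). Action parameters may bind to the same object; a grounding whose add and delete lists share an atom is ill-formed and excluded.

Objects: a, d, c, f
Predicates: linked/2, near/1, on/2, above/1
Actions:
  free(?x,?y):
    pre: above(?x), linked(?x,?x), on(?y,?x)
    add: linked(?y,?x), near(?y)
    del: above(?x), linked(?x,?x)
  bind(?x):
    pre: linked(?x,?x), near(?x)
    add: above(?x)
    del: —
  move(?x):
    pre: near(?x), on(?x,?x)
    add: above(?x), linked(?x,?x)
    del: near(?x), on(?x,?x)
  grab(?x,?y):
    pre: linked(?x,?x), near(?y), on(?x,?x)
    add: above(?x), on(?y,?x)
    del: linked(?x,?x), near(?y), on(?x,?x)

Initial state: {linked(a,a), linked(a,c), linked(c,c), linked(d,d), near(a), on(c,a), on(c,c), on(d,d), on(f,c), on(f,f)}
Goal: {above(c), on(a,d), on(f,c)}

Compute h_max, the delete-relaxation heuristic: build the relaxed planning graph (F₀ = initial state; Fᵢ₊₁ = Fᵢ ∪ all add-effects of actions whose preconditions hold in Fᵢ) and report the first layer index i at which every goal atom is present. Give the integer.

1

F0 = init (10 atoms)
F1 = F0 ∪ {above(a), above(c), above(d), on(a,c), on(a,d)}  (15 atoms)
goal ⊆ F1  ⇒  h_max = 1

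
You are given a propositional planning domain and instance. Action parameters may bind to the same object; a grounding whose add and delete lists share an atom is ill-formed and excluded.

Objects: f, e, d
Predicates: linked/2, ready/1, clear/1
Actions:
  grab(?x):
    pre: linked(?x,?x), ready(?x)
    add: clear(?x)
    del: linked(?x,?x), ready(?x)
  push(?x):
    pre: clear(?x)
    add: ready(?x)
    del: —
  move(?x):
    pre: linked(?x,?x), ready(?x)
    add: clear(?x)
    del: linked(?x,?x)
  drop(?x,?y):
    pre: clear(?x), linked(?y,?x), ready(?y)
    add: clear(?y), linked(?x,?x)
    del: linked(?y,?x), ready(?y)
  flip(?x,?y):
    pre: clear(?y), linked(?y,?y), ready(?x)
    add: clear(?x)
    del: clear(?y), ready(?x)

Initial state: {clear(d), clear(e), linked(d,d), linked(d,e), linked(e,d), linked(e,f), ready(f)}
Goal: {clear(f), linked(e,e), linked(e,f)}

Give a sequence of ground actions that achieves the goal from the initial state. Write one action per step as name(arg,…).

push(d); drop(e,d); flip(f,e)

1. push(d)  →  {clear(d), clear(e), linked(d,d), linked(d,e), linked(e,d), linked(e,f), ready(d), ready(f)}
2. drop(e,d)  →  {clear(d), clear(e), linked(d,d), linked(e,d), linked(e,e), linked(e,f), ready(f)}
3. flip(f,e)  →  {clear(d), clear(f), linked(d,d), linked(e,d), linked(e,e), linked(e,f)}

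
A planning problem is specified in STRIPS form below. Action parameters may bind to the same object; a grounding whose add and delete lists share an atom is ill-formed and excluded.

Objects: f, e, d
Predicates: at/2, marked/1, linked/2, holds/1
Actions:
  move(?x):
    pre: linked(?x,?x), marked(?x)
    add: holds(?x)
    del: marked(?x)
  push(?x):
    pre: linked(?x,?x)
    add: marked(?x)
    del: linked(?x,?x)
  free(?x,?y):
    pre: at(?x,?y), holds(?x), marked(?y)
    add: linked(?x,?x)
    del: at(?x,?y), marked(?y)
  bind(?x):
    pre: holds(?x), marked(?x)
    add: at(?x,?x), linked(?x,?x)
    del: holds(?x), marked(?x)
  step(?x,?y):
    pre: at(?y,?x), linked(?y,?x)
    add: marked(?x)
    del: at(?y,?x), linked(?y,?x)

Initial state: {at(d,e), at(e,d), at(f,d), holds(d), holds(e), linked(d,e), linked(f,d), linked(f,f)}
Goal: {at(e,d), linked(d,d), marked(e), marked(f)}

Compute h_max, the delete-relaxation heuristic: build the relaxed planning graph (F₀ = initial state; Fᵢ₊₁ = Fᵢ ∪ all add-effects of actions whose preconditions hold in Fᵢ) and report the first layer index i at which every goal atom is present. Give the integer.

2

F0 = init (8 atoms)
F1 = F0 ∪ {marked(d), marked(e), marked(f)}  (11 atoms)
F2 = F1 ∪ {at(d,d), at(e,e), holds(f), linked(d,d), linked(e,e)}  (16 atoms)
goal ⊆ F2  ⇒  h_max = 2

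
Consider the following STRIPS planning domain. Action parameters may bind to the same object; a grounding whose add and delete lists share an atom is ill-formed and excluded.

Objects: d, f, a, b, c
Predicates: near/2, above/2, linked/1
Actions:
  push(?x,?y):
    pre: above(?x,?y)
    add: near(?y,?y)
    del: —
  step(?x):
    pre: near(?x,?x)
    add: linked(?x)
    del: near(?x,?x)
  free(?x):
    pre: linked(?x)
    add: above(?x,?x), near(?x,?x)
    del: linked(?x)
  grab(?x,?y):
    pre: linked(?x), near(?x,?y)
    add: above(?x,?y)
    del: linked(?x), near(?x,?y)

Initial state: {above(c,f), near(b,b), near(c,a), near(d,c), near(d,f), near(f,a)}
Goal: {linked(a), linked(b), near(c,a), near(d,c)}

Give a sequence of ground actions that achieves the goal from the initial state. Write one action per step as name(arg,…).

push(c,f); step(f); step(b); grab(f,a); push(f,a); step(a)

1. push(c,f)  →  {above(c,f), near(b,b), near(c,a), near(d,c), near(d,f), near(f,a), near(f,f)}
2. step(f)  →  {above(c,f), linked(f), near(b,b), near(c,a), near(d,c), near(d,f), near(f,a)}
3. step(b)  →  {above(c,f), linked(b), linked(f), near(c,a), near(d,c), near(d,f), near(f,a)}
4. grab(f,a)  →  {above(c,f), above(f,a), linked(b), near(c,a), near(d,c), near(d,f)}
5. push(f,a)  →  {above(c,f), above(f,a), linked(b), near(a,a), near(c,a), near(d,c), near(d,f)}
6. step(a)  →  {above(c,f), above(f,a), linked(a), linked(b), near(c,a), near(d,c), near(d,f)}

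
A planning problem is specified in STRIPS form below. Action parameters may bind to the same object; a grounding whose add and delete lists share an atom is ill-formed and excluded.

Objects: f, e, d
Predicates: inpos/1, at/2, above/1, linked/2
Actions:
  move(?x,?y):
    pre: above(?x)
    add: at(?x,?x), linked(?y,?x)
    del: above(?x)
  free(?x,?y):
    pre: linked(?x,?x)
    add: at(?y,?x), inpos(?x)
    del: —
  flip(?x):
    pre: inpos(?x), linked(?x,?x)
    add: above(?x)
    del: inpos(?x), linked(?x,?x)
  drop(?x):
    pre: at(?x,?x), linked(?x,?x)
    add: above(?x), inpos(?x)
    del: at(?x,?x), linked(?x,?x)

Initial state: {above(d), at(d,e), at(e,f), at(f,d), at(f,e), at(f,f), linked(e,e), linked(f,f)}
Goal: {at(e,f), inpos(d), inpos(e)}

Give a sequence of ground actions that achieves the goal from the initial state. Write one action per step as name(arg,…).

move(d,d); free(e,f); free(d,f)

1. move(d,d)  →  {at(d,d), at(d,e), at(e,f), at(f,d), at(f,e), at(f,f), linked(d,d), linked(e,e), linked(f,f)}
2. free(e,f)  →  {at(d,d), at(d,e), at(e,f), at(f,d), at(f,e), at(f,f), inpos(e), linked(d,d), linked(e,e), linked(f,f)}
3. free(d,f)  →  {at(d,d), at(d,e), at(e,f), at(f,d), at(f,e), at(f,f), inpos(d), inpos(e), linked(d,d), linked(e,e), linked(f,f)}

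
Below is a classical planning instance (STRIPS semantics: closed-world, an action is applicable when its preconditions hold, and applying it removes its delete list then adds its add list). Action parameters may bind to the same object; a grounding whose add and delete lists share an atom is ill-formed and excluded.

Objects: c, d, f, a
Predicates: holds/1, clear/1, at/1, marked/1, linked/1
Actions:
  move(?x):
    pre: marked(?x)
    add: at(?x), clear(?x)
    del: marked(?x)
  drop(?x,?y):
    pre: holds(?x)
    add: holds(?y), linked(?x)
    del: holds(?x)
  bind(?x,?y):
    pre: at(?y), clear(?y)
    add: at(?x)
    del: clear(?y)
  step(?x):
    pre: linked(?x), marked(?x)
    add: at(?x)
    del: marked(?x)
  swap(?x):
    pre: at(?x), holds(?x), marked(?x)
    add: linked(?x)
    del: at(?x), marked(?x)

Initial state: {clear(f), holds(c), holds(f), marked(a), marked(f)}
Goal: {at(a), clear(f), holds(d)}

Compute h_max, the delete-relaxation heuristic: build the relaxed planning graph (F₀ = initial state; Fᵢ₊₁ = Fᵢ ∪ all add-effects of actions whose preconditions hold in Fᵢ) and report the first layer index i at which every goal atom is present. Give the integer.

1

F0 = init (5 atoms)
F1 = F0 ∪ {at(a), at(f), clear(a), holds(a), holds(d), linked(c), linked(f)}  (12 atoms)
goal ⊆ F1  ⇒  h_max = 1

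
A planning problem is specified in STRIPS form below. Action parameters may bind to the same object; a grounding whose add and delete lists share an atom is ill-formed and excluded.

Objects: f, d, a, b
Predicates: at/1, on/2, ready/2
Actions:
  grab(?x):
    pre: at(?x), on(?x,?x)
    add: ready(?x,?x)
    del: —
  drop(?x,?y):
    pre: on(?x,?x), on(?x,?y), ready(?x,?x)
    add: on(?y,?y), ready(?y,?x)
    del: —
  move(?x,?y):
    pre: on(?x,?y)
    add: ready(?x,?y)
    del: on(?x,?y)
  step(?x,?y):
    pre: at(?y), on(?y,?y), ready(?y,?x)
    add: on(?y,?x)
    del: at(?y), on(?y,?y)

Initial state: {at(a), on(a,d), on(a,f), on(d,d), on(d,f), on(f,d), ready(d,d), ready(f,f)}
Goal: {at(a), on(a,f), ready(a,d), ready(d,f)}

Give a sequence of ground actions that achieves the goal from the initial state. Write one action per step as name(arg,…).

move(d,f); move(a,d)

1. move(d,f)  →  {at(a), on(a,d), on(a,f), on(d,d), on(f,d), ready(d,d), ready(d,f), ready(f,f)}
2. move(a,d)  →  {at(a), on(a,f), on(d,d), on(f,d), ready(a,d), ready(d,d), ready(d,f), ready(f,f)}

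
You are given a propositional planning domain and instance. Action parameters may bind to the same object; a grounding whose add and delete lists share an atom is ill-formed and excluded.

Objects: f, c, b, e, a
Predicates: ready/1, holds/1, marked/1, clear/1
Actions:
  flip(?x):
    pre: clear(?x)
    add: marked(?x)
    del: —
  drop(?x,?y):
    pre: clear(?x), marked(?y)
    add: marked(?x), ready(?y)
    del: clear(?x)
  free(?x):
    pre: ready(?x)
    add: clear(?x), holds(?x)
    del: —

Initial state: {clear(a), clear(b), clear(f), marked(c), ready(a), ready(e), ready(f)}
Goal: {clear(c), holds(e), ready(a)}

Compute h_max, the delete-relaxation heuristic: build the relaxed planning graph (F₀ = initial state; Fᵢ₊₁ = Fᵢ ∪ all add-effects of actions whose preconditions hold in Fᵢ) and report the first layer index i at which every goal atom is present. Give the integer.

2

F0 = init (7 atoms)
F1 = F0 ∪ {clear(e), holds(a), holds(e), holds(f), marked(a), marked(b), marked(f), ready(c)}  (15 atoms)
F2 = F1 ∪ {clear(c), holds(c), marked(e), ready(b)}  (19 atoms)
goal ⊆ F2  ⇒  h_max = 2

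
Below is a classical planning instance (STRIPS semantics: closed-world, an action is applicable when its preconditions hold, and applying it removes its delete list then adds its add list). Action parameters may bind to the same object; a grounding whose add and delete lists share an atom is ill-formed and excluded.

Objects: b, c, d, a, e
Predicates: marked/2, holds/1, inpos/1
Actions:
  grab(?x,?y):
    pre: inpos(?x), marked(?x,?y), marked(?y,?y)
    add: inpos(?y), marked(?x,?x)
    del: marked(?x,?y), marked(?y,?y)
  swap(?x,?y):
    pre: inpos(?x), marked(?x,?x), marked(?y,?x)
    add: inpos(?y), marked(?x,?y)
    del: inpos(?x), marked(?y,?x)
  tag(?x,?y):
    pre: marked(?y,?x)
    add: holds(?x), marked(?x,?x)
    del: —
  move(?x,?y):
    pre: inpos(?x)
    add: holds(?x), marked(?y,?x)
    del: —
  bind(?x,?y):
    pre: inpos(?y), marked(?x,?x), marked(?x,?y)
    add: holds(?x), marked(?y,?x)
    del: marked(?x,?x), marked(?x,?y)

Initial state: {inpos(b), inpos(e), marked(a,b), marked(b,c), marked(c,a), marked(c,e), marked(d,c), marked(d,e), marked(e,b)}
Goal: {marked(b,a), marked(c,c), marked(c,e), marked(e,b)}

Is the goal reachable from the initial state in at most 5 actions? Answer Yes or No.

Yes

1. tag(b,a)  →  {holds(b), inpos(b), inpos(e), marked(a,b), marked(b,b), marked(b,c), marked(c,a), marked(c,e), marked(d,c), marked(d,e), marked(e,b)}
2. swap(b,a)  →  {holds(b), inpos(a), inpos(e), marked(b,a), marked(b,b), marked(b,c), marked(c,a), marked(c,e), marked(d,c), marked(d,e), marked(e,b)}
3. tag(c,b)  →  {holds(b), holds(c), inpos(a), inpos(e), marked(b,a), marked(b,b), marked(b,c), marked(c,a), marked(c,c), marked(c,e), marked(d,c), marked(d,e), marked(e,b)}
optimal plan length = 3; 3 ≤ 5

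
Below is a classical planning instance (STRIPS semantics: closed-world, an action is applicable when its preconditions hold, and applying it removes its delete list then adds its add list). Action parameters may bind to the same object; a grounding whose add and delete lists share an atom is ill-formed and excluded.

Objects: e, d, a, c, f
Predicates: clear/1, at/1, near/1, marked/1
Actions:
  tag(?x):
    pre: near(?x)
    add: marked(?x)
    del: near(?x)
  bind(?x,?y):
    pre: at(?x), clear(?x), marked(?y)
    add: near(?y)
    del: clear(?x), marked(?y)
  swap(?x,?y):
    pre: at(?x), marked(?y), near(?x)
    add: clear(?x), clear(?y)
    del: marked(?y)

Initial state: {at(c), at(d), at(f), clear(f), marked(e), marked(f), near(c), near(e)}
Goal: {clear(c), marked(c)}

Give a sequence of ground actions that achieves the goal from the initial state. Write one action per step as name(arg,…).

swap(c,e); tag(c)

1. swap(c,e)  →  {at(c), at(d), at(f), clear(c), clear(e), clear(f), marked(f), near(c), near(e)}
2. tag(c)  →  {at(c), at(d), at(f), clear(c), clear(e), clear(f), marked(c), marked(f), near(e)}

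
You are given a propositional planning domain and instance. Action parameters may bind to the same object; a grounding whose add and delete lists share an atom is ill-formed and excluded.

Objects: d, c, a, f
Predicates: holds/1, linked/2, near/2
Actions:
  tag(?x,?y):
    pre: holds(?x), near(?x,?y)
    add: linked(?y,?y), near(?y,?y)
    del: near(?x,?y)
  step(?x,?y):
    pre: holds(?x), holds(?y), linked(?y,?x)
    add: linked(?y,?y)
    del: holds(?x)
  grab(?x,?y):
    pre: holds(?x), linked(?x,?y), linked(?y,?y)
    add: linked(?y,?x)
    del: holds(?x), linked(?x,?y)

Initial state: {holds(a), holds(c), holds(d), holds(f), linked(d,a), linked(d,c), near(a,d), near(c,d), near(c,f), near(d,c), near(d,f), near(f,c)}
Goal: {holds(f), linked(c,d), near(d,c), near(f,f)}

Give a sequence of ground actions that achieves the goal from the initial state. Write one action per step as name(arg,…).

1. tag(d,f)  →  {holds(a), holds(c), holds(d), holds(f), linked(d,a), linked(d,c), linked(f,f), near(a,d), near(c,d), near(c,f), near(d,c), near(f,c), near(f,f)}
2. tag(f,c)  →  {holds(a), holds(c), holds(d), holds(f), linked(c,c), linked(d,a), linked(d,c), linked(f,f), near(a,d), near(c,c), near(c,d), near(c,f), near(d,c), near(f,f)}
3. grab(d,c)  →  {holds(a), holds(c), holds(f), linked(c,c), linked(c,d), linked(d,a), linked(f,f), near(a,d), near(c,c), near(c,d), near(c,f), near(d,c), near(f,f)}

tag(d,f); tag(f,c); grab(d,c)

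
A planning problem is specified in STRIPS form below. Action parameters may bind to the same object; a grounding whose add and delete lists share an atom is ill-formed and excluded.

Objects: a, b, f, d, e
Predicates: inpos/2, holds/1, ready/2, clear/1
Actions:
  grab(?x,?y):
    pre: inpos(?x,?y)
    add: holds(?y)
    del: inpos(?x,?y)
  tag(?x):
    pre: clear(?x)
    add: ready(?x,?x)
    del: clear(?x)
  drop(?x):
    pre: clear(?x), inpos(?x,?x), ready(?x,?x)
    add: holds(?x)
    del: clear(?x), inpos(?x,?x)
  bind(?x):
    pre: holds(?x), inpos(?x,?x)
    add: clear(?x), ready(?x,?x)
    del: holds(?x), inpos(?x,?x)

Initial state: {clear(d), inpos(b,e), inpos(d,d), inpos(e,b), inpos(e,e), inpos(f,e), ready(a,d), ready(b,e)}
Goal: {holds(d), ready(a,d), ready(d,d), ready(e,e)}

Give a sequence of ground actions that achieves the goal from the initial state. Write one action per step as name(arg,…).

1. grab(b,e)  →  {clear(d), holds(e), inpos(d,d), inpos(e,b), inpos(e,e), inpos(f,e), ready(a,d), ready(b,e)}
2. grab(d,d)  →  {clear(d), holds(d), holds(e), inpos(e,b), inpos(e,e), inpos(f,e), ready(a,d), ready(b,e)}
3. tag(d)  →  {holds(d), holds(e), inpos(e,b), inpos(e,e), inpos(f,e), ready(a,d), ready(b,e), ready(d,d)}
4. bind(e)  →  {clear(e), holds(d), inpos(e,b), inpos(f,e), ready(a,d), ready(b,e), ready(d,d), ready(e,e)}

grab(b,e); grab(d,d); tag(d); bind(e)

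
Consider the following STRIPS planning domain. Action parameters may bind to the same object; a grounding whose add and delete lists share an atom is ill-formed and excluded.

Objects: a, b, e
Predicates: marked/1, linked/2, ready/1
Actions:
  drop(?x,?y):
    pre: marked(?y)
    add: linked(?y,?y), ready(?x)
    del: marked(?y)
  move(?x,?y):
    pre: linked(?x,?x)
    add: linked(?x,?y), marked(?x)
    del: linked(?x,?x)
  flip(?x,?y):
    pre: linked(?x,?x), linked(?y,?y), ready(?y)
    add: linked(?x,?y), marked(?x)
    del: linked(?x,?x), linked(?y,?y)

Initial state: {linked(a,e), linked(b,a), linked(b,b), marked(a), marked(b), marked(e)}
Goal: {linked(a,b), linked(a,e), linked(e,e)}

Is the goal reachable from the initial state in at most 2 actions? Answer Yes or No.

1. drop(a,a)  →  {linked(a,a), linked(a,e), linked(b,a), linked(b,b), marked(b), marked(e), ready(a)}
2. drop(a,e)  →  {linked(a,a), linked(a,e), linked(b,a), linked(b,b), linked(e,e), marked(b), ready(a)}
3. move(a,b)  →  {linked(a,b), linked(a,e), linked(b,a), linked(b,b), linked(e,e), marked(a), marked(b), ready(a)}
optimal plan length = 3; 3 > 2

No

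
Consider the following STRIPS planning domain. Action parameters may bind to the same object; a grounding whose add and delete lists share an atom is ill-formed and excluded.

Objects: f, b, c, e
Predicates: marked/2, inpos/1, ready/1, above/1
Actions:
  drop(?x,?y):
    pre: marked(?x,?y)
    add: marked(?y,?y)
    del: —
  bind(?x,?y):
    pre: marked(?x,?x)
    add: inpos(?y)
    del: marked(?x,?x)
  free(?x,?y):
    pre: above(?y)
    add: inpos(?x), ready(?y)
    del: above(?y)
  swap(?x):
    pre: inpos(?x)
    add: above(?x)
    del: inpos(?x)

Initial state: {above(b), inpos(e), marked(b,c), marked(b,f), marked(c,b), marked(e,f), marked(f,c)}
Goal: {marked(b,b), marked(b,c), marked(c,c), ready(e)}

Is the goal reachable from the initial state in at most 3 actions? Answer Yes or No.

No

1. drop(f,c)  →  {above(b), inpos(e), marked(b,c), marked(b,f), marked(c,b), marked(c,c), marked(e,f), marked(f,c)}
2. drop(c,b)  →  {above(b), inpos(e), marked(b,b), marked(b,c), marked(b,f), marked(c,b), marked(c,c), marked(e,f), marked(f,c)}
3. swap(e)  →  {above(b), above(e), marked(b,b), marked(b,c), marked(b,f), marked(c,b), marked(c,c), marked(e,f), marked(f,c)}
4. free(f,e)  →  {above(b), inpos(f), marked(b,b), marked(b,c), marked(b,f), marked(c,b), marked(c,c), marked(e,f), marked(f,c), ready(e)}
optimal plan length = 4; 4 > 3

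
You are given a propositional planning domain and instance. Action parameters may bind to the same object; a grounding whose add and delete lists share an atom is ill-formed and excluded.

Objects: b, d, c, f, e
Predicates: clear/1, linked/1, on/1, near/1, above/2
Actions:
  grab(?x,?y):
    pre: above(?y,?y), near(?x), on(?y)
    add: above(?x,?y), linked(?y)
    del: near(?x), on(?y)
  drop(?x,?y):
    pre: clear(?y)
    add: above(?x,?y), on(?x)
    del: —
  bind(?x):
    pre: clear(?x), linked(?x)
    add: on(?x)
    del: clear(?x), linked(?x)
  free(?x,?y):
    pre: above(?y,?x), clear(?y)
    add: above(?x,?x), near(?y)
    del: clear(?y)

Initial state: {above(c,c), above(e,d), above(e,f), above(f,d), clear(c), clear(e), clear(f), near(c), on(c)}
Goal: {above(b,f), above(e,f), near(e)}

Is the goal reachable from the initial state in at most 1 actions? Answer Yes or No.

No

1. drop(b,f)  →  {above(b,f), above(c,c), above(e,d), above(e,f), above(f,d), clear(c), clear(e), clear(f), near(c), on(b), on(c)}
2. free(d,e)  →  {above(b,f), above(c,c), above(d,d), above(e,d), above(e,f), above(f,d), clear(c), clear(f), near(c), near(e), on(b), on(c)}
optimal plan length = 2; 2 > 1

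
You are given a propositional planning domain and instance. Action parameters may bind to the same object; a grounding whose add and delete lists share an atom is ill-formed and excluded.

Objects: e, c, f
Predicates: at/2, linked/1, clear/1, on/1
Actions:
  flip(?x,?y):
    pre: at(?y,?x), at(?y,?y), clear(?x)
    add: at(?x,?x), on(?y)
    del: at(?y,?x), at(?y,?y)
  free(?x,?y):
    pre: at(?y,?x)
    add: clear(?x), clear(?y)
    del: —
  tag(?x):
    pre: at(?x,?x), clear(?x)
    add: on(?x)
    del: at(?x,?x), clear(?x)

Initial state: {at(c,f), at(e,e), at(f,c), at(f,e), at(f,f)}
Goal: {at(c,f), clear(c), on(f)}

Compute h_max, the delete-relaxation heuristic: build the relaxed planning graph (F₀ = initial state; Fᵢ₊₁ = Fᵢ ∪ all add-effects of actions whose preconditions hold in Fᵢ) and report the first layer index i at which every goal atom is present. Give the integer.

2

F0 = init (5 atoms)
F1 = F0 ∪ {clear(c), clear(e), clear(f)}  (8 atoms)
F2 = F1 ∪ {at(c,c), on(e), on(f)}  (11 atoms)
goal ⊆ F2  ⇒  h_max = 2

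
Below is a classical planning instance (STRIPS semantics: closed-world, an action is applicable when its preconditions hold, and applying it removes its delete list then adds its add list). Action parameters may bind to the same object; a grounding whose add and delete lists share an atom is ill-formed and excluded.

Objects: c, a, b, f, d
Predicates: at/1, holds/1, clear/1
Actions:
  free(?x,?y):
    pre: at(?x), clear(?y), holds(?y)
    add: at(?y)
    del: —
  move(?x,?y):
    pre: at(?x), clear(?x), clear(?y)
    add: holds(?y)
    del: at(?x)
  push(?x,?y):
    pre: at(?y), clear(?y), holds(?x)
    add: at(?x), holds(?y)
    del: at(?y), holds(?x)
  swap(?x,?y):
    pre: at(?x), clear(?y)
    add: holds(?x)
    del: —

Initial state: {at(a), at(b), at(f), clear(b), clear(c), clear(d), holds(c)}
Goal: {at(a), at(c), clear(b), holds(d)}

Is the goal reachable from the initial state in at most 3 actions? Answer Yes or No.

Yes

1. free(a,c)  →  {at(a), at(b), at(c), at(f), clear(b), clear(c), clear(d), holds(c)}
2. move(b,d)  →  {at(a), at(c), at(f), clear(b), clear(c), clear(d), holds(c), holds(d)}
optimal plan length = 2; 2 ≤ 3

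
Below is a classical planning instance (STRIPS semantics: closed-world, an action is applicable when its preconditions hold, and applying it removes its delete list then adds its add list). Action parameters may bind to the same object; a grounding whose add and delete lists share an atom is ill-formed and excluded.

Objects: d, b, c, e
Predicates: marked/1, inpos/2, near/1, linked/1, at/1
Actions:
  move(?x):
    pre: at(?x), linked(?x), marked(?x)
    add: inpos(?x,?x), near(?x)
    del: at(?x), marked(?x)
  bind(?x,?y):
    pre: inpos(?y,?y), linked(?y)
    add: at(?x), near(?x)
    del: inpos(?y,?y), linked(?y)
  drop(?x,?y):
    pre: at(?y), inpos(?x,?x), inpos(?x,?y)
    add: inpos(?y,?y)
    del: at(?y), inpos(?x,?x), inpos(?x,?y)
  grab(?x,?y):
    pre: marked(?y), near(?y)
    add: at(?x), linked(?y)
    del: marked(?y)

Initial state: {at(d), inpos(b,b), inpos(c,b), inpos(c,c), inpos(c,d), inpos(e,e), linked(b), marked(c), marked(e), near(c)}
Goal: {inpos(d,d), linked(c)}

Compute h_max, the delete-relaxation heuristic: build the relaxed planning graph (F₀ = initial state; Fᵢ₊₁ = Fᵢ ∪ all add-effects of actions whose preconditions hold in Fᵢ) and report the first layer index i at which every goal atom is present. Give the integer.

F0 = init (10 atoms)
F1 = F0 ∪ {at(b), at(c), at(e), inpos(d,d), linked(c), near(b), near(d), near(e)}  (18 atoms)
goal ⊆ F1  ⇒  h_max = 1

1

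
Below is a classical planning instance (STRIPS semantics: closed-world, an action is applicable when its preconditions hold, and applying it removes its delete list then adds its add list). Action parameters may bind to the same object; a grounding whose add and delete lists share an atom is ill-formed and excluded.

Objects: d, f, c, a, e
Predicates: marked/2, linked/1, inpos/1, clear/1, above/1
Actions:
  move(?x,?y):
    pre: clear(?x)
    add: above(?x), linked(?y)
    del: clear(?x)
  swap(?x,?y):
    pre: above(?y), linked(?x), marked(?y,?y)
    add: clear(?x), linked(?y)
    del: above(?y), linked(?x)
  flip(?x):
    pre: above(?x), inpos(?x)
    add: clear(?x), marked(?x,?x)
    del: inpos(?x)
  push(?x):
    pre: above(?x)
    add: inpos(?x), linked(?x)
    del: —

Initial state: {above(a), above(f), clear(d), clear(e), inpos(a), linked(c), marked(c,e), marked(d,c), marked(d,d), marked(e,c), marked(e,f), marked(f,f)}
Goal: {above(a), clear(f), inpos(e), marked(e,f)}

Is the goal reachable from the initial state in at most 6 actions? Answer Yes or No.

1. move(d,d)  →  {above(a), above(d), above(f), clear(e), inpos(a), linked(c), linked(d), marked(c,e), marked(d,c), marked(d,d), marked(e,c), marked(e,f), marked(f,f)}
2. move(e,f)  →  {above(a), above(d), above(e), above(f), inpos(a), linked(c), linked(d), linked(f), marked(c,e), marked(d,c), marked(d,d), marked(e,c), marked(e,f), marked(f,f)}
3. swap(f,d)  →  {above(a), above(e), above(f), clear(f), inpos(a), linked(c), linked(d), marked(c,e), marked(d,c), marked(d,d), marked(e,c), marked(e,f), marked(f,f)}
4. push(e)  →  {above(a), above(e), above(f), clear(f), inpos(a), inpos(e), linked(c), linked(d), linked(e), marked(c,e), marked(d,c), marked(d,d), marked(e,c), marked(e,f), marked(f,f)}
optimal plan length = 4; 4 ≤ 6

Yes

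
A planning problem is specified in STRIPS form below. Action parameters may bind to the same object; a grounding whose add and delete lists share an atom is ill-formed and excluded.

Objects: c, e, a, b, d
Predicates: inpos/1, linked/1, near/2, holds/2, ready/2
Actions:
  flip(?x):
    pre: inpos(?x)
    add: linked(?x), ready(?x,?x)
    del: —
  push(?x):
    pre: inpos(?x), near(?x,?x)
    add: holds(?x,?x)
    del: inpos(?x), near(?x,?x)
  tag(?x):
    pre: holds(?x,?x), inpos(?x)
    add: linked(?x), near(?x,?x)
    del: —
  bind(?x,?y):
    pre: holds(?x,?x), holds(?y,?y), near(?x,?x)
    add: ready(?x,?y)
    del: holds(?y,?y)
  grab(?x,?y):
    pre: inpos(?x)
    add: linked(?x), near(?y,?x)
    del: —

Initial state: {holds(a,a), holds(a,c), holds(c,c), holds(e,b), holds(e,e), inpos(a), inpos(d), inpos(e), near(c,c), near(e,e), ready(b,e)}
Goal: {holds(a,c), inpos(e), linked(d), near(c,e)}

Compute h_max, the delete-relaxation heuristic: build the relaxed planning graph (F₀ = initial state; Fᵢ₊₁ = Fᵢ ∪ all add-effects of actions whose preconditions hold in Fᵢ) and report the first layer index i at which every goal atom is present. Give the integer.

F0 = init (11 atoms)
F1 = F0 ∪ {linked(a), linked(d), linked(e), near(a,a), near(a,d), near(a,e), near(b,a), near(b,d), near(b,e), near(c,a), near(c,d), near(c,e), near(d,a), near(d,d), near(d,e), near(e,a), near(e,d), ready(a,a), ready(c,a), ready(c,c), ready(c,e), ready(d,d), ready(e,a), ready(e,c), ready(e,e)}  (36 atoms)
goal ⊆ F1  ⇒  h_max = 1

1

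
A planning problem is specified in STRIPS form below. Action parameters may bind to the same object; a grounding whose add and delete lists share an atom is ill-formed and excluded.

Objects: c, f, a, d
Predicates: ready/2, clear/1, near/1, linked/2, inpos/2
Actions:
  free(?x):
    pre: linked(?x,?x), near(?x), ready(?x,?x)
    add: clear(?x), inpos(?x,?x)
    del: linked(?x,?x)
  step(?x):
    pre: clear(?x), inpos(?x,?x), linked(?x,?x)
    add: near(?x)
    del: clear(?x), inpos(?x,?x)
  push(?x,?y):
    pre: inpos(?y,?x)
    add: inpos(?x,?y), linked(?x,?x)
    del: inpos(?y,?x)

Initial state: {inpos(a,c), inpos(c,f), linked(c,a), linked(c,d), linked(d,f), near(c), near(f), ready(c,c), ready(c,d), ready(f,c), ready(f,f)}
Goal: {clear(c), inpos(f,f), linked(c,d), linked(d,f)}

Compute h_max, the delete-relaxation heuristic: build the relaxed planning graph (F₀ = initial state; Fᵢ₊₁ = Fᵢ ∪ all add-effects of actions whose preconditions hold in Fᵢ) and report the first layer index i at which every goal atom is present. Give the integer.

F0 = init (11 atoms)
F1 = F0 ∪ {inpos(c,a), inpos(f,c), linked(c,c), linked(f,f)}  (15 atoms)
F2 = F1 ∪ {clear(c), clear(f), inpos(c,c), inpos(f,f), linked(a,a)}  (20 atoms)
goal ⊆ F2  ⇒  h_max = 2

2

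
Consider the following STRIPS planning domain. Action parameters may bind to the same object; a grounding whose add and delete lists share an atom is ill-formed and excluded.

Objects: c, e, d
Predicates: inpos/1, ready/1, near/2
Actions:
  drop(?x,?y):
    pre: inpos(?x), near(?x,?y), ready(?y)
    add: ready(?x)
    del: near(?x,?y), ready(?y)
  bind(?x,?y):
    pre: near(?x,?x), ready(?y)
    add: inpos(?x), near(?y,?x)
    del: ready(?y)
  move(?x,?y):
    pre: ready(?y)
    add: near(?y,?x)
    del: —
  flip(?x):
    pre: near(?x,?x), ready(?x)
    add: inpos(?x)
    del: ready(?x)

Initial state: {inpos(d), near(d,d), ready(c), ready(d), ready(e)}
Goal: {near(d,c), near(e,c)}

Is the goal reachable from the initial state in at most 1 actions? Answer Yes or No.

1. move(c,e)  →  {inpos(d), near(d,d), near(e,c), ready(c), ready(d), ready(e)}
2. move(c,d)  →  {inpos(d), near(d,c), near(d,d), near(e,c), ready(c), ready(d), ready(e)}
optimal plan length = 2; 2 > 1

No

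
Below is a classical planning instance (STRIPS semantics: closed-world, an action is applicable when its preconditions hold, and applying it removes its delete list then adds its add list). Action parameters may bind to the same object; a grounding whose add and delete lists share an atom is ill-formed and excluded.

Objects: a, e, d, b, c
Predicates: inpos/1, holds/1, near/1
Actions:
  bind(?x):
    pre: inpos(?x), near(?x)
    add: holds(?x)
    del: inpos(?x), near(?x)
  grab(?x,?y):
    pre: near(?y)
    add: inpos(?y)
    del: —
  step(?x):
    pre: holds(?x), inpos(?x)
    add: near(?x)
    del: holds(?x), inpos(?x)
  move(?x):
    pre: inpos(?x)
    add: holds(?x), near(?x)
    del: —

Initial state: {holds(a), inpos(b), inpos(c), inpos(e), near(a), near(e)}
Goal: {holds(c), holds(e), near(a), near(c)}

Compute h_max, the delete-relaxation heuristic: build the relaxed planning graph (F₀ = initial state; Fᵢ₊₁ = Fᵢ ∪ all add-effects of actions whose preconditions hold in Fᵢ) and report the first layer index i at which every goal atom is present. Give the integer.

F0 = init (6 atoms)
F1 = F0 ∪ {holds(b), holds(c), holds(e), inpos(a), near(b), near(c)}  (12 atoms)
goal ⊆ F1  ⇒  h_max = 1

1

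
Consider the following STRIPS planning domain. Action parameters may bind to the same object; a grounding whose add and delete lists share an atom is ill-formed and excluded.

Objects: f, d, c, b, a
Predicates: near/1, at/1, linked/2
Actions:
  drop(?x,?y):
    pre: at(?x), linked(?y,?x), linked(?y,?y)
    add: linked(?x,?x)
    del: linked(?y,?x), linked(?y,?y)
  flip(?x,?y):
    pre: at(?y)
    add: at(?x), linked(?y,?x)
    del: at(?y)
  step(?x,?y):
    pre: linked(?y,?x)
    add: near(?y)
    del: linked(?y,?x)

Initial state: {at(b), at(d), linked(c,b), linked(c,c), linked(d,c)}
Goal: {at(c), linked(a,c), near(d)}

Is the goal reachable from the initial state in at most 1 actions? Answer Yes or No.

1. flip(a,d)  →  {at(a), at(b), linked(c,b), linked(c,c), linked(d,a), linked(d,c)}
2. flip(c,a)  →  {at(b), at(c), linked(a,c), linked(c,b), linked(c,c), linked(d,a), linked(d,c)}
3. step(c,d)  →  {at(b), at(c), linked(a,c), linked(c,b), linked(c,c), linked(d,a), near(d)}
optimal plan length = 3; 3 > 1

No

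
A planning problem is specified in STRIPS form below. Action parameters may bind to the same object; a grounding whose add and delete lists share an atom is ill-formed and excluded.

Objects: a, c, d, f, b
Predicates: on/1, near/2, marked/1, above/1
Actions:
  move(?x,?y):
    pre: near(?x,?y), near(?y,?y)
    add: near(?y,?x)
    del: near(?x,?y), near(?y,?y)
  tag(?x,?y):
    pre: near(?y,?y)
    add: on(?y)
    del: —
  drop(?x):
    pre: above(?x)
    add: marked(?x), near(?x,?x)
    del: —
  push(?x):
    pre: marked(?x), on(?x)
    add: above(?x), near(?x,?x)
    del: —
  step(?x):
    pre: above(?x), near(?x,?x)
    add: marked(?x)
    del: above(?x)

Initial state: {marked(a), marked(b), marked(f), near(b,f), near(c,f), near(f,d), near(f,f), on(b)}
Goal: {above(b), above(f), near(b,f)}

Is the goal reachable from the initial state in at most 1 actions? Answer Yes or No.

No

1. tag(a,f)  →  {marked(a), marked(b), marked(f), near(b,f), near(c,f), near(f,d), near(f,f), on(b), on(f)}
2. push(f)  →  {above(f), marked(a), marked(b), marked(f), near(b,f), near(c,f), near(f,d), near(f,f), on(b), on(f)}
3. push(b)  →  {above(b), above(f), marked(a), marked(b), marked(f), near(b,b), near(b,f), near(c,f), near(f,d), near(f,f), on(b), on(f)}
optimal plan length = 3; 3 > 1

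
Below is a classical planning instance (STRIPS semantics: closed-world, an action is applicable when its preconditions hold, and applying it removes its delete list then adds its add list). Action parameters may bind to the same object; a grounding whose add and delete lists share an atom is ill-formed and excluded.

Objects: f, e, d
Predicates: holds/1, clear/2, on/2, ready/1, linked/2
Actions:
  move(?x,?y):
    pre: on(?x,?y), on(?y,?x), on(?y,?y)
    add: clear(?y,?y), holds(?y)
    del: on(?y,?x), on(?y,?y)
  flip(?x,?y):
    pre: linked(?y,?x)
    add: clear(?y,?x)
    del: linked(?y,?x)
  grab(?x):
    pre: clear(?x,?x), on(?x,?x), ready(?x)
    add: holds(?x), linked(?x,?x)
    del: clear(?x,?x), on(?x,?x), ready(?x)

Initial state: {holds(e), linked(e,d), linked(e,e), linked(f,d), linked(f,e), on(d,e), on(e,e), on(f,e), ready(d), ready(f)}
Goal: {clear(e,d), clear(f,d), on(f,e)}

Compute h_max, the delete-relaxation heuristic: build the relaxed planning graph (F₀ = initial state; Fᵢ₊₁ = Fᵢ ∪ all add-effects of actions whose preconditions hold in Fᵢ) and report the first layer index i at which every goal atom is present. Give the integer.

F0 = init (10 atoms)
F1 = F0 ∪ {clear(e,d), clear(e,e), clear(f,d), clear(f,e)}  (14 atoms)
goal ⊆ F1  ⇒  h_max = 1

1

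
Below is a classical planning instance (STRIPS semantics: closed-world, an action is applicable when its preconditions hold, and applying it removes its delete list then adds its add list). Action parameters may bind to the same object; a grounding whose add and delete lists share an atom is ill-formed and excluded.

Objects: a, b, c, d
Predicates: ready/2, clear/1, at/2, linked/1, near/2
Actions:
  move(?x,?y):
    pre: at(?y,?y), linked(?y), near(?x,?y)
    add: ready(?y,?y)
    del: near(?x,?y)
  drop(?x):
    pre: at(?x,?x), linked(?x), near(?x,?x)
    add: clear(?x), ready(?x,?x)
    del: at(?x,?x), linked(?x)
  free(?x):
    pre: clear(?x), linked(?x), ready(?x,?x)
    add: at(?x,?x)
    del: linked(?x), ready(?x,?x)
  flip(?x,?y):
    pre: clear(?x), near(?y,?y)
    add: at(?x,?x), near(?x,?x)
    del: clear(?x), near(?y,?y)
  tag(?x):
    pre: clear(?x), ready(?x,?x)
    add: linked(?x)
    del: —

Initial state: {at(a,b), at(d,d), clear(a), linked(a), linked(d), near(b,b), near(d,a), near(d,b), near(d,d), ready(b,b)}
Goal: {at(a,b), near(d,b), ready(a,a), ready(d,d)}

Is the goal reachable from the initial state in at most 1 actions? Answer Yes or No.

No

1. move(d,d)  →  {at(a,b), at(d,d), clear(a), linked(a), linked(d), near(b,b), near(d,a), near(d,b), ready(b,b), ready(d,d)}
2. flip(a,b)  →  {at(a,a), at(a,b), at(d,d), linked(a), linked(d), near(a,a), near(d,a), near(d,b), ready(b,b), ready(d,d)}
3. move(a,a)  →  {at(a,a), at(a,b), at(d,d), linked(a), linked(d), near(d,a), near(d,b), ready(a,a), ready(b,b), ready(d,d)}
optimal plan length = 3; 3 > 1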